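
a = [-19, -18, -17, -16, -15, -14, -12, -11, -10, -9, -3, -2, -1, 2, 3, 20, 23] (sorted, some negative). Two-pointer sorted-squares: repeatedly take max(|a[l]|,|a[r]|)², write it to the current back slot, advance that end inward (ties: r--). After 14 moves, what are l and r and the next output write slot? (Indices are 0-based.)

[0,16] |-19|<=|23| out[16]=529 → r--
[0,15] |-19|<=|20| out[15]=400 → r--
[0,14] |-19|>|3| out[14]=361 → l++
[1,14] |-18|>|3| out[13]=324 → l++
[2,14] |-17|>|3| out[12]=289 → l++
[3,14] |-16|>|3| out[11]=256 → l++
[4,14] |-15|>|3| out[10]=225 → l++
[5,14] |-14|>|3| out[9]=196 → l++
[6,14] |-12|>|3| out[8]=144 → l++
[7,14] |-11|>|3| out[7]=121 → l++
[8,14] |-10|>|3| out[6]=100 → l++
[9,14] |-9|>|3| out[5]=81 → l++
[10,14] |-3|<=|3| out[4]=9 → r--
[10,13] |-3|>|2| out[3]=9 → l++

l=11, r=13, next write slot=2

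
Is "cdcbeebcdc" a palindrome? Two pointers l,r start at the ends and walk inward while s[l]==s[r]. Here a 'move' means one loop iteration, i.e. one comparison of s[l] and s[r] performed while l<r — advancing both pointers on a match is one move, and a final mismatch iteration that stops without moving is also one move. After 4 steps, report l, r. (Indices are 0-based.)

l=4, r=5

[0,9] 'c'=='c' → l++,r--
[1,8] 'd'=='d' → l++,r--
[2,7] 'c'=='c' → l++,r--
[3,6] 'b'=='b' → l++,r--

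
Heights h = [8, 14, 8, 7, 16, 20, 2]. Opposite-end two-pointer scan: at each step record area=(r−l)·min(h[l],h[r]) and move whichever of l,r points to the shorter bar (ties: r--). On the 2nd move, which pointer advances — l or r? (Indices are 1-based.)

l

[1,7] min(8,2)*6=12 best=12 * → r--
[1,6] min(8,20)*5=40 best=40 * → l++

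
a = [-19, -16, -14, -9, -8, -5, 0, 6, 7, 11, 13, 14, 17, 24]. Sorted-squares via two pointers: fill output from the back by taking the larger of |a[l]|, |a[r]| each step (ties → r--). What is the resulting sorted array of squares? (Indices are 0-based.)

[0, 25, 36, 49, 64, 81, 121, 169, 196, 196, 256, 289, 361, 576]

[0,13] |-19|<=|24| out[13]=576 → r--
[0,12] |-19|>|17| out[12]=361 → l++
[1,12] |-16|<=|17| out[11]=289 → r--
[1,11] |-16|>|14| out[10]=256 → l++
[2,11] |-14|<=|14| out[9]=196 → r--
[2,10] |-14|>|13| out[8]=196 → l++
[3,10] |-9|<=|13| out[7]=169 → r--
[3,9] |-9|<=|11| out[6]=121 → r--
[3,8] |-9|>|7| out[5]=81 → l++
[4,8] |-8|>|7| out[4]=64 → l++
[5,8] |-5|<=|7| out[3]=49 → r--
[5,7] |-5|<=|6| out[2]=36 → r--
[5,6] |-5|>|0| out[1]=25 → l++
[6,6] |0|<=|0| out[0]=0 → r--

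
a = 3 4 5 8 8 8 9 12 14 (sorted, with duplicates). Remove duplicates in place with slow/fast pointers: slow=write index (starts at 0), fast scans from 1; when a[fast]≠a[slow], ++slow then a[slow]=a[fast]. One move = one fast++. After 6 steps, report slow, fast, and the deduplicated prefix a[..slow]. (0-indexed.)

slow=4, fast=7, prefix=[3, 4, 5, 8, 9]

slow=0 fast=1: a[fast]=4≠a[slow]=3 write a[1]=4, slow++,fast++
slow=1 fast=2: a[fast]=5≠a[slow]=4 write a[2]=5, slow++,fast++
slow=2 fast=3: a[fast]=8≠a[slow]=5 write a[3]=8, slow++,fast++
slow=3 fast=4: a[fast]=8=a[slow] dup, fast++
slow=3 fast=5: a[fast]=8=a[slow] dup, fast++
slow=3 fast=6: a[fast]=9≠a[slow]=8 write a[4]=9, slow++,fast++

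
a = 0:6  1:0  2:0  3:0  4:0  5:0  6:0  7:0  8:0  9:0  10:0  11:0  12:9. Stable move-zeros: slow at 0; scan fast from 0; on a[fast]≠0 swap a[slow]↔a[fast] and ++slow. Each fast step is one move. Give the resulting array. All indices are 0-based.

slow=0 fast=0: a[fast]=6≠0 swap→a[0]=6, slow++,fast++
slow=1 fast=1: a[fast]=0, fast++
slow=1 fast=2: a[fast]=0, fast++
slow=1 fast=3: a[fast]=0, fast++
slow=1 fast=4: a[fast]=0, fast++
slow=1 fast=5: a[fast]=0, fast++
slow=1 fast=6: a[fast]=0, fast++
slow=1 fast=7: a[fast]=0, fast++
slow=1 fast=8: a[fast]=0, fast++
slow=1 fast=9: a[fast]=0, fast++
slow=1 fast=10: a[fast]=0, fast++
slow=1 fast=11: a[fast]=0, fast++
slow=1 fast=12: a[fast]=9≠0 swap→a[1]=9, slow++,fast++

[6, 9, 0, 0, 0, 0, 0, 0, 0, 0, 0, 0, 0]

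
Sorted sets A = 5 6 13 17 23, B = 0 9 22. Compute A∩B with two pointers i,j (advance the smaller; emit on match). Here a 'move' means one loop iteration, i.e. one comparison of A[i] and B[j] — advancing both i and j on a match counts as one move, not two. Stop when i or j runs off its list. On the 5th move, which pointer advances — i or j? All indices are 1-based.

i=1 j=1: 5>0, j++
i=1 j=2: 5<9, i++
i=2 j=2: 6<9, i++
i=3 j=2: 13>9, j++
i=3 j=3: 13<22, i++

i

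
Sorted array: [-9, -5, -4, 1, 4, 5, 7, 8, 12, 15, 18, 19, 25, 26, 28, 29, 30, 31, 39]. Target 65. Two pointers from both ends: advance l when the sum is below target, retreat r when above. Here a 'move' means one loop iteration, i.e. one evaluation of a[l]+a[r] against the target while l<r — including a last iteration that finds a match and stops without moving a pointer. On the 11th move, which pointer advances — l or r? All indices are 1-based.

l=1 r=19: -9+39=30 <65, l++
l=2 r=19: -5+39=34 <65, l++
l=3 r=19: -4+39=35 <65, l++
l=4 r=19: 1+39=40 <65, l++
l=5 r=19: 4+39=43 <65, l++
l=6 r=19: 5+39=44 <65, l++
l=7 r=19: 7+39=46 <65, l++
l=8 r=19: 8+39=47 <65, l++
l=9 r=19: 12+39=51 <65, l++
l=10 r=19: 15+39=54 <65, l++
l=11 r=19: 18+39=57 <65, l++

l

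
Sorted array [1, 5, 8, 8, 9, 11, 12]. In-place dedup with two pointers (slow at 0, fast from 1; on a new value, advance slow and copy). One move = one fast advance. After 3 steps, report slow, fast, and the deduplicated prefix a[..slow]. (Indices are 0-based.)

slow=2, fast=4, prefix=[1, 5, 8]

slow=0 fast=1: a[fast]=5≠a[slow]=1 write a[1]=5, slow++,fast++
slow=1 fast=2: a[fast]=8≠a[slow]=5 write a[2]=8, slow++,fast++
slow=2 fast=3: a[fast]=8=a[slow] dup, fast++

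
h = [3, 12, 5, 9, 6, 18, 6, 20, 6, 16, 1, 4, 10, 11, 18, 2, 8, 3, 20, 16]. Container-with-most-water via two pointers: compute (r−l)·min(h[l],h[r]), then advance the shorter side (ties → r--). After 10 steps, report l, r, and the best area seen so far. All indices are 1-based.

[1,20] min(3,16)*19=57 best=57 * → l++
[2,20] min(12,16)*18=216 best=216 * → l++
[3,20] min(5,16)*17=85 best=216 → l++
[4,20] min(9,16)*16=144 best=216 → l++
[5,20] min(6,16)*15=90 best=216 → l++
[6,20] min(18,16)*14=224 best=224 * → r--
[6,19] min(18,20)*13=234 best=234 * → l++
[7,19] min(6,20)*12=72 best=234 → l++
[8,19] min(20,20)*11=220 best=234 → r--
[8,18] min(20,3)*10=30 best=234 → r--

l=8, r=17, best area=234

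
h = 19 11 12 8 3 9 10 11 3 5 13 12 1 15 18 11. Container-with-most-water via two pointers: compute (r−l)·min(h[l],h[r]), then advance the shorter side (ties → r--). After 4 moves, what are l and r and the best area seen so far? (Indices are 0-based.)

l=0 r=15: min(19,11)*15=165 best=165 *, r--
l=0 r=14: min(19,18)*14=252 best=252 *, r--
l=0 r=13: min(19,15)*13=195 best=252, r--
l=0 r=12: min(19,1)*12=12 best=252, r--

l=0, r=11, best area=252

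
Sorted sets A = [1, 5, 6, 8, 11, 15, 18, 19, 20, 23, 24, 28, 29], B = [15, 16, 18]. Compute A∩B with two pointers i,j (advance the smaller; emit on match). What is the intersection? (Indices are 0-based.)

intersection = [15, 18]

i=0 j=0: 1<15, i++
i=1 j=0: 5<15, i++
i=2 j=0: 6<15, i++
i=3 j=0: 8<15, i++
i=4 j=0: 11<15, i++
i=5 j=0: 15==15 emit, i++,j++
i=6 j=1: 18>16, j++
i=6 j=2: 18==18 emit, i++,j++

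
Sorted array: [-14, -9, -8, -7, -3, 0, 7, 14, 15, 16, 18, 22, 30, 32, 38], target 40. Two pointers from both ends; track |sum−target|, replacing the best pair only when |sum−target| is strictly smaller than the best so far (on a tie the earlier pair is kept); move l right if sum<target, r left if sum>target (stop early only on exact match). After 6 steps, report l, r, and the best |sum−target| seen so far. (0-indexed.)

l=6, r=14, best |Δ|=2

l=0 r=14: -14+38=24 d=16 *, l++
l=1 r=14: -9+38=29 d=11 *, l++
l=2 r=14: -8+38=30 d=10 *, l++
l=3 r=14: -7+38=31 d=9 *, l++
l=4 r=14: -3+38=35 d=5 *, l++
l=5 r=14: 0+38=38 d=2 *, l++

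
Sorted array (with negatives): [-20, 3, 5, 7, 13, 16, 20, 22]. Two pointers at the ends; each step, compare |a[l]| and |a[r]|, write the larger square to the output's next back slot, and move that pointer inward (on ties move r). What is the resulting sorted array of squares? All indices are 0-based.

[9, 25, 49, 169, 256, 400, 400, 484]

l=0 r=7: |-20|<=|22| out[7]=484, r--
l=0 r=6: |-20|<=|20| out[6]=400, r--
l=0 r=5: |-20|>|16| out[5]=400, l++
l=1 r=5: |3|<=|16| out[4]=256, r--
l=1 r=4: |3|<=|13| out[3]=169, r--
l=1 r=3: |3|<=|7| out[2]=49, r--
l=1 r=2: |3|<=|5| out[1]=25, r--
l=1 r=1: |3|<=|3| out[0]=9, r--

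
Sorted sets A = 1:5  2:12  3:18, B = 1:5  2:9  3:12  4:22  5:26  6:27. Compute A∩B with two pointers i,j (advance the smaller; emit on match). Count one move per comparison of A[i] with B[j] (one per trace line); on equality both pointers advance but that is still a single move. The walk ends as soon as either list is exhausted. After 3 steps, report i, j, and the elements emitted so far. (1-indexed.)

[i=1,j=1] 5==5 emit → i++,j++
[i=2,j=2] 12>9 → j++
[i=2,j=3] 12==12 emit → i++,j++

i=3, j=4, emitted=[5, 12]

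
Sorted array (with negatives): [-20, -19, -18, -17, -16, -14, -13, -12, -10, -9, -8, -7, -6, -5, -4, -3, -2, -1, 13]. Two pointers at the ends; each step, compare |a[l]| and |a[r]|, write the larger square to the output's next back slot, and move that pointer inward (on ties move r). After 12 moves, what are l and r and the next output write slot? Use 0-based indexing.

l=11, r=17, next write slot=6

l=0 r=18: |-20|>|13| out[18]=400, l++
l=1 r=18: |-19|>|13| out[17]=361, l++
l=2 r=18: |-18|>|13| out[16]=324, l++
l=3 r=18: |-17|>|13| out[15]=289, l++
l=4 r=18: |-16|>|13| out[14]=256, l++
l=5 r=18: |-14|>|13| out[13]=196, l++
l=6 r=18: |-13|<=|13| out[12]=169, r--
l=6 r=17: |-13|>|-1| out[11]=169, l++
l=7 r=17: |-12|>|-1| out[10]=144, l++
l=8 r=17: |-10|>|-1| out[9]=100, l++
l=9 r=17: |-9|>|-1| out[8]=81, l++
l=10 r=17: |-8|>|-1| out[7]=64, l++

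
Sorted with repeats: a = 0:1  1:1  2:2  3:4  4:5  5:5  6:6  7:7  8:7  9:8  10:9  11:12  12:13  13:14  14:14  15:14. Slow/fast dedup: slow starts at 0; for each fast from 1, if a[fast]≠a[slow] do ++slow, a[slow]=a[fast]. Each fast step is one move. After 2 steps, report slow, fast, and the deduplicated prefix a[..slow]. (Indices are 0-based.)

slow=1, fast=3, prefix=[1, 2]

(s=0,f=1) a[fast]=1=a[slow] dup → fast++
(s=0,f=2) a[fast]=2≠a[slow]=1 write a[1]=2 → slow++,fast++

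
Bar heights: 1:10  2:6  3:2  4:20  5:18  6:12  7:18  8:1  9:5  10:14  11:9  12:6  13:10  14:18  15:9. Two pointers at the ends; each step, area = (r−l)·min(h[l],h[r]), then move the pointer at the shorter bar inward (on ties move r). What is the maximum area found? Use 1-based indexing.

[1,15] min(10,9)*14=126 best=126 * → r--
[1,14] min(10,18)*13=130 best=130 * → l++
[2,14] min(6,18)*12=72 best=130 → l++
[3,14] min(2,18)*11=22 best=130 → l++
[4,14] min(20,18)*10=180 best=180 * → r--
[4,13] min(20,10)*9=90 best=180 → r--
[4,12] min(20,6)*8=48 best=180 → r--
[4,11] min(20,9)*7=63 best=180 → r--
[4,10] min(20,14)*6=84 best=180 → r--
[4,9] min(20,5)*5=25 best=180 → r--
[4,8] min(20,1)*4=4 best=180 → r--
[4,7] min(20,18)*3=54 best=180 → r--
[4,6] min(20,12)*2=24 best=180 → r--
[4,5] min(20,18)*1=18 best=180 → r--

max area = 180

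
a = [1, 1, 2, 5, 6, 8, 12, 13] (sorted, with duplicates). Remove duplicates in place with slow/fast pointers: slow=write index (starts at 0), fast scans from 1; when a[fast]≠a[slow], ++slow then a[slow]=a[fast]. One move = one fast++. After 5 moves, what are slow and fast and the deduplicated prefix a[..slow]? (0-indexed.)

(s=0,f=1) a[fast]=1=a[slow] dup → fast++
(s=0,f=2) a[fast]=2≠a[slow]=1 write a[1]=2 → slow++,fast++
(s=1,f=3) a[fast]=5≠a[slow]=2 write a[2]=5 → slow++,fast++
(s=2,f=4) a[fast]=6≠a[slow]=5 write a[3]=6 → slow++,fast++
(s=3,f=5) a[fast]=8≠a[slow]=6 write a[4]=8 → slow++,fast++

slow=4, fast=6, prefix=[1, 2, 5, 6, 8]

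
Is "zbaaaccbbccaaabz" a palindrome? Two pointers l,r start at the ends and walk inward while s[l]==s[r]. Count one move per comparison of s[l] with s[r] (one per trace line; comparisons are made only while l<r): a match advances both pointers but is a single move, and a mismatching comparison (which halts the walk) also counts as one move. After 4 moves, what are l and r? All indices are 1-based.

l=1 r=16: 'z'=='z', l++,r--
l=2 r=15: 'b'=='b', l++,r--
l=3 r=14: 'a'=='a', l++,r--
l=4 r=13: 'a'=='a', l++,r--

l=5, r=12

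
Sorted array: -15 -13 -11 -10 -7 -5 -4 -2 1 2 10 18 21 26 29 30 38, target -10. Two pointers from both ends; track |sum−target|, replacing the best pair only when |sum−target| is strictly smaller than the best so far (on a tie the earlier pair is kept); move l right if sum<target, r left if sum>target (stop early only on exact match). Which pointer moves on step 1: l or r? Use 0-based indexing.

l=0 r=16: -15+38=23 d=33 *, r--

r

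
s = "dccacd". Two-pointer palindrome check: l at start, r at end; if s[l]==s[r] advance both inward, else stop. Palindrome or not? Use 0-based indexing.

not a palindrome (mismatch at 2,3)

[0,5] 'd'=='d' → l++,r--
[1,4] 'c'=='c' → l++,r--
[2,3] 'c'!='a' → stop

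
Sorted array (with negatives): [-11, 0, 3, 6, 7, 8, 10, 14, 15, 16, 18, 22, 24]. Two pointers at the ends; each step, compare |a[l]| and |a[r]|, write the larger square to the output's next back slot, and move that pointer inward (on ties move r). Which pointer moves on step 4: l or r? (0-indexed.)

r

l=0 r=12: |-11|<=|24| out[12]=576, r--
l=0 r=11: |-11|<=|22| out[11]=484, r--
l=0 r=10: |-11|<=|18| out[10]=324, r--
l=0 r=9: |-11|<=|16| out[9]=256, r--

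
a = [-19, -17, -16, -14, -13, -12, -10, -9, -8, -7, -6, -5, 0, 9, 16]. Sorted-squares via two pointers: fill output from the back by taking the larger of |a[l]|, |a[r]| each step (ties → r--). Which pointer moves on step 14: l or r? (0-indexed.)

l

[0,14] |-19|>|16| out[14]=361 → l++
[1,14] |-17|>|16| out[13]=289 → l++
[2,14] |-16|<=|16| out[12]=256 → r--
[2,13] |-16|>|9| out[11]=256 → l++
[3,13] |-14|>|9| out[10]=196 → l++
[4,13] |-13|>|9| out[9]=169 → l++
[5,13] |-12|>|9| out[8]=144 → l++
[6,13] |-10|>|9| out[7]=100 → l++
[7,13] |-9|<=|9| out[6]=81 → r--
[7,12] |-9|>|0| out[5]=81 → l++
[8,12] |-8|>|0| out[4]=64 → l++
[9,12] |-7|>|0| out[3]=49 → l++
[10,12] |-6|>|0| out[2]=36 → l++
[11,12] |-5|>|0| out[1]=25 → l++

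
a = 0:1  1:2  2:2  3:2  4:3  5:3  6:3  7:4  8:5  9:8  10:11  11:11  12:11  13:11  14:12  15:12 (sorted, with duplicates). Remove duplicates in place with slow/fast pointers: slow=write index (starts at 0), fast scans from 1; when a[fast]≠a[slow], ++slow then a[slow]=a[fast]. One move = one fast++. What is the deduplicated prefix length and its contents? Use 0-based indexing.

length 8; prefix = [1, 2, 3, 4, 5, 8, 11, 12]

(s=0,f=1) a[fast]=2≠a[slow]=1 write a[1]=2 → slow++,fast++
(s=1,f=2) a[fast]=2=a[slow] dup → fast++
(s=1,f=3) a[fast]=2=a[slow] dup → fast++
(s=1,f=4) a[fast]=3≠a[slow]=2 write a[2]=3 → slow++,fast++
(s=2,f=5) a[fast]=3=a[slow] dup → fast++
(s=2,f=6) a[fast]=3=a[slow] dup → fast++
(s=2,f=7) a[fast]=4≠a[slow]=3 write a[3]=4 → slow++,fast++
(s=3,f=8) a[fast]=5≠a[slow]=4 write a[4]=5 → slow++,fast++
(s=4,f=9) a[fast]=8≠a[slow]=5 write a[5]=8 → slow++,fast++
(s=5,f=10) a[fast]=11≠a[slow]=8 write a[6]=11 → slow++,fast++
(s=6,f=11) a[fast]=11=a[slow] dup → fast++
(s=6,f=12) a[fast]=11=a[slow] dup → fast++
(s=6,f=13) a[fast]=11=a[slow] dup → fast++
(s=6,f=14) a[fast]=12≠a[slow]=11 write a[7]=12 → slow++,fast++
(s=7,f=15) a[fast]=12=a[slow] dup → fast++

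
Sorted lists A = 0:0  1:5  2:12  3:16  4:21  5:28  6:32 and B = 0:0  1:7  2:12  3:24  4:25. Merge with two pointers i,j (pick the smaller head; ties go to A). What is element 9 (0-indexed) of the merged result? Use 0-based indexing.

[i=0,j=0] A[i]=0<=B[j]=0 take 0 → i++
[i=1,j=0] A[i]=5>B[j]=0 take 0 → j++
[i=1,j=1] A[i]=5<=B[j]=7 take 5 → i++
[i=2,j=1] A[i]=12>B[j]=7 take 7 → j++
[i=2,j=2] A[i]=12<=B[j]=12 take 12 → i++
[i=3,j=2] A[i]=16>B[j]=12 take 12 → j++
[i=3,j=3] A[i]=16<=B[j]=24 take 16 → i++
[i=4,j=3] A[i]=21<=B[j]=24 take 21 → i++
[i=5,j=3] A[i]=28>B[j]=24 take 24 → j++
[i=5,j=4] A[i]=28>B[j]=25 take 25 → j++
[i=5,j=5] B done, take A[i]=28 → i++
[i=6,j=5] B done, take A[i]=32 → i++

merged[9] = 25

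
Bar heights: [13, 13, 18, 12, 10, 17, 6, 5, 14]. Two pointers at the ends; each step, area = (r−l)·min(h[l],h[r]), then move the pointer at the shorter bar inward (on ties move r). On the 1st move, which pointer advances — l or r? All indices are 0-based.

l

[0,8] min(13,14)*8=104 best=104 * → l++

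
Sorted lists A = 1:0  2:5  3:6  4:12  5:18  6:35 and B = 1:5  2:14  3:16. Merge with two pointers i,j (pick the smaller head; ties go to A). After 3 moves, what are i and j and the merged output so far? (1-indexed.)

i=3, j=2, merged so far=[0, 5, 5]

[i=1,j=1] A[i]=0<=B[j]=5 take 0 → i++
[i=2,j=1] A[i]=5<=B[j]=5 take 5 → i++
[i=3,j=1] A[i]=6>B[j]=5 take 5 → j++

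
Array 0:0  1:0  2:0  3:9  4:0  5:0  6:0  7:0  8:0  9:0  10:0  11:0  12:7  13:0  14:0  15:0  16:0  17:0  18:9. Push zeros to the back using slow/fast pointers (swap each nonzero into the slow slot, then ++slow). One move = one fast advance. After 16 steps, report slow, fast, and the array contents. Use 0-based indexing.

slow=0 fast=0: a[fast]=0, fast++
slow=0 fast=1: a[fast]=0, fast++
slow=0 fast=2: a[fast]=0, fast++
slow=0 fast=3: a[fast]=9≠0 swap→a[0]=9, slow++,fast++
slow=1 fast=4: a[fast]=0, fast++
slow=1 fast=5: a[fast]=0, fast++
slow=1 fast=6: a[fast]=0, fast++
slow=1 fast=7: a[fast]=0, fast++
slow=1 fast=8: a[fast]=0, fast++
slow=1 fast=9: a[fast]=0, fast++
slow=1 fast=10: a[fast]=0, fast++
slow=1 fast=11: a[fast]=0, fast++
slow=1 fast=12: a[fast]=7≠0 swap→a[1]=7, slow++,fast++
slow=2 fast=13: a[fast]=0, fast++
slow=2 fast=14: a[fast]=0, fast++
slow=2 fast=15: a[fast]=0, fast++

slow=2, fast=16, a=[9, 7, 0, 0, 0, 0, 0, 0, 0, 0, 0, 0, 0, 0, 0, 0, 0, 0, 9]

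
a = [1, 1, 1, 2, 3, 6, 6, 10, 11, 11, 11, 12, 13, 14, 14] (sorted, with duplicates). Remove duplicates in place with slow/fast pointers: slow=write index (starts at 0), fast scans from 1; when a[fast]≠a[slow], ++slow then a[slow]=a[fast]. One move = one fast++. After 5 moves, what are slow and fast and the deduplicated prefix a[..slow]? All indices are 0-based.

slow=3, fast=6, prefix=[1, 2, 3, 6]

slow=0 fast=1: a[fast]=1=a[slow] dup, fast++
slow=0 fast=2: a[fast]=1=a[slow] dup, fast++
slow=0 fast=3: a[fast]=2≠a[slow]=1 write a[1]=2, slow++,fast++
slow=1 fast=4: a[fast]=3≠a[slow]=2 write a[2]=3, slow++,fast++
slow=2 fast=5: a[fast]=6≠a[slow]=3 write a[3]=6, slow++,fast++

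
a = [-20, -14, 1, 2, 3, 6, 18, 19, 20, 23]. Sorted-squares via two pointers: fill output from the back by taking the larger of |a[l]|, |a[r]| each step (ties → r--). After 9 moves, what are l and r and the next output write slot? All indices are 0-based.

[0,9] |-20|<=|23| out[9]=529 → r--
[0,8] |-20|<=|20| out[8]=400 → r--
[0,7] |-20|>|19| out[7]=400 → l++
[1,7] |-14|<=|19| out[6]=361 → r--
[1,6] |-14|<=|18| out[5]=324 → r--
[1,5] |-14|>|6| out[4]=196 → l++
[2,5] |1|<=|6| out[3]=36 → r--
[2,4] |1|<=|3| out[2]=9 → r--
[2,3] |1|<=|2| out[1]=4 → r--

l=2, r=2, next write slot=0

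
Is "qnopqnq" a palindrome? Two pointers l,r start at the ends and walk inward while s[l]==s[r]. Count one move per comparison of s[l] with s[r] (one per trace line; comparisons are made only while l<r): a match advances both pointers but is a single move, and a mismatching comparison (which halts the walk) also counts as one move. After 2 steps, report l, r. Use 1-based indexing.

l=1 r=7: 'q'=='q', l++,r--
l=2 r=6: 'n'=='n', l++,r--

l=3, r=5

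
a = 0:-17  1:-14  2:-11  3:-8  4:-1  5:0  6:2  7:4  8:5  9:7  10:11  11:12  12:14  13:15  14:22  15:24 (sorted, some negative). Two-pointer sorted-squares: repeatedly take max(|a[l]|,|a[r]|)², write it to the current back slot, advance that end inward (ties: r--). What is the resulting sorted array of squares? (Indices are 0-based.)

l=0 r=15: |-17|<=|24| out[15]=576, r--
l=0 r=14: |-17|<=|22| out[14]=484, r--
l=0 r=13: |-17|>|15| out[13]=289, l++
l=1 r=13: |-14|<=|15| out[12]=225, r--
l=1 r=12: |-14|<=|14| out[11]=196, r--
l=1 r=11: |-14|>|12| out[10]=196, l++
l=2 r=11: |-11|<=|12| out[9]=144, r--
l=2 r=10: |-11|<=|11| out[8]=121, r--
l=2 r=9: |-11|>|7| out[7]=121, l++
l=3 r=9: |-8|>|7| out[6]=64, l++
l=4 r=9: |-1|<=|7| out[5]=49, r--
l=4 r=8: |-1|<=|5| out[4]=25, r--
l=4 r=7: |-1|<=|4| out[3]=16, r--
l=4 r=6: |-1|<=|2| out[2]=4, r--
l=4 r=5: |-1|>|0| out[1]=1, l++
l=5 r=5: |0|<=|0| out[0]=0, r--

[0, 1, 4, 16, 25, 49, 64, 121, 121, 144, 196, 196, 225, 289, 484, 576]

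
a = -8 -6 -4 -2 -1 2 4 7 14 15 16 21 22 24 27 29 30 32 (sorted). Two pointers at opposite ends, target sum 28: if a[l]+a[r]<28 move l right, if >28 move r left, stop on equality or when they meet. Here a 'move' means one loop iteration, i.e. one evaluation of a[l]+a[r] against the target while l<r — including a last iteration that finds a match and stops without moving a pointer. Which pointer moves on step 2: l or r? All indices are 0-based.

l

[0,17] -8+32=24 <28 → l++
[1,17] -6+32=26 <28 → l++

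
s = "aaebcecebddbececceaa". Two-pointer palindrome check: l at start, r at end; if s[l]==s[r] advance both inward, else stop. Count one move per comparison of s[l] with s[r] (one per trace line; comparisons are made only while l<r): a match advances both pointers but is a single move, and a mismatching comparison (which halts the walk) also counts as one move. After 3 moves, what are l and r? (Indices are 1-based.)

[1,20] 'a'=='a' → l++,r--
[2,19] 'a'=='a' → l++,r--
[3,18] 'e'=='e' → l++,r--

l=4, r=17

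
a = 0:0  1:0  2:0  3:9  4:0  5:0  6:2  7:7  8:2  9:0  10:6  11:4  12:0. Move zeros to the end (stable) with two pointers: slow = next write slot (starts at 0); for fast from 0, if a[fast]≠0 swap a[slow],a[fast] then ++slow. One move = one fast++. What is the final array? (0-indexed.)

(s=0,f=0) a[fast]=0 → fast++
(s=0,f=1) a[fast]=0 → fast++
(s=0,f=2) a[fast]=0 → fast++
(s=0,f=3) a[fast]=9≠0 swap→a[0]=9 → slow++,fast++
(s=1,f=4) a[fast]=0 → fast++
(s=1,f=5) a[fast]=0 → fast++
(s=1,f=6) a[fast]=2≠0 swap→a[1]=2 → slow++,fast++
(s=2,f=7) a[fast]=7≠0 swap→a[2]=7 → slow++,fast++
(s=3,f=8) a[fast]=2≠0 swap→a[3]=2 → slow++,fast++
(s=4,f=9) a[fast]=0 → fast++
(s=4,f=10) a[fast]=6≠0 swap→a[4]=6 → slow++,fast++
(s=5,f=11) a[fast]=4≠0 swap→a[5]=4 → slow++,fast++
(s=6,f=12) a[fast]=0 → fast++

[9, 2, 7, 2, 6, 4, 0, 0, 0, 0, 0, 0, 0]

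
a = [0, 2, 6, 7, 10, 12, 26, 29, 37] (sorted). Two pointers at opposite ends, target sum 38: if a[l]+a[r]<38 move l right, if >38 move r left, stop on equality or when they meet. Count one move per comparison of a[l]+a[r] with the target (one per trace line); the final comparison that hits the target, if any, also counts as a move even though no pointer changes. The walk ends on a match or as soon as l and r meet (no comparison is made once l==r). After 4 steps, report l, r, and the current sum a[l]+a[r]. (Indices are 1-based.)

l=4, r=8, sum=36

l=1 r=9: 0+37=37 <38, l++
l=2 r=9: 2+37=39 >38, r--
l=2 r=8: 2+29=31 <38, l++
l=3 r=8: 6+29=35 <38, l++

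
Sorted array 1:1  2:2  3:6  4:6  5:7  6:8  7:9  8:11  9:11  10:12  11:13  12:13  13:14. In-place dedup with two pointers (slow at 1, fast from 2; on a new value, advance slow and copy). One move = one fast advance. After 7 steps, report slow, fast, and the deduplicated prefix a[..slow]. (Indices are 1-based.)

slow=1 fast=2: a[fast]=2≠a[slow]=1 write a[2]=2, slow++,fast++
slow=2 fast=3: a[fast]=6≠a[slow]=2 write a[3]=6, slow++,fast++
slow=3 fast=4: a[fast]=6=a[slow] dup, fast++
slow=3 fast=5: a[fast]=7≠a[slow]=6 write a[4]=7, slow++,fast++
slow=4 fast=6: a[fast]=8≠a[slow]=7 write a[5]=8, slow++,fast++
slow=5 fast=7: a[fast]=9≠a[slow]=8 write a[6]=9, slow++,fast++
slow=6 fast=8: a[fast]=11≠a[slow]=9 write a[7]=11, slow++,fast++

slow=7, fast=9, prefix=[1, 2, 6, 7, 8, 9, 11]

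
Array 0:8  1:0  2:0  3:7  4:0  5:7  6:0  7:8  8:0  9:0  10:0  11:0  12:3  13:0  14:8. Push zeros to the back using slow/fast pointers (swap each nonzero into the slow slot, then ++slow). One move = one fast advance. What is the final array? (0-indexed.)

(s=0,f=0) a[fast]=8≠0 swap→a[0]=8 → slow++,fast++
(s=1,f=1) a[fast]=0 → fast++
(s=1,f=2) a[fast]=0 → fast++
(s=1,f=3) a[fast]=7≠0 swap→a[1]=7 → slow++,fast++
(s=2,f=4) a[fast]=0 → fast++
(s=2,f=5) a[fast]=7≠0 swap→a[2]=7 → slow++,fast++
(s=3,f=6) a[fast]=0 → fast++
(s=3,f=7) a[fast]=8≠0 swap→a[3]=8 → slow++,fast++
(s=4,f=8) a[fast]=0 → fast++
(s=4,f=9) a[fast]=0 → fast++
(s=4,f=10) a[fast]=0 → fast++
(s=4,f=11) a[fast]=0 → fast++
(s=4,f=12) a[fast]=3≠0 swap→a[4]=3 → slow++,fast++
(s=5,f=13) a[fast]=0 → fast++
(s=5,f=14) a[fast]=8≠0 swap→a[5]=8 → slow++,fast++

[8, 7, 7, 8, 3, 8, 0, 0, 0, 0, 0, 0, 0, 0, 0]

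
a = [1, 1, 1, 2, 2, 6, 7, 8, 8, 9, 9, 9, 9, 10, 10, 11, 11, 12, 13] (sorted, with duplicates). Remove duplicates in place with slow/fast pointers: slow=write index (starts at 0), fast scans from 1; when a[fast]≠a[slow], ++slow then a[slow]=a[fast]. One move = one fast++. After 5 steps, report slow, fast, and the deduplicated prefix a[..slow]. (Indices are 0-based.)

slow=2, fast=6, prefix=[1, 2, 6]

(s=0,f=1) a[fast]=1=a[slow] dup → fast++
(s=0,f=2) a[fast]=1=a[slow] dup → fast++
(s=0,f=3) a[fast]=2≠a[slow]=1 write a[1]=2 → slow++,fast++
(s=1,f=4) a[fast]=2=a[slow] dup → fast++
(s=1,f=5) a[fast]=6≠a[slow]=2 write a[2]=6 → slow++,fast++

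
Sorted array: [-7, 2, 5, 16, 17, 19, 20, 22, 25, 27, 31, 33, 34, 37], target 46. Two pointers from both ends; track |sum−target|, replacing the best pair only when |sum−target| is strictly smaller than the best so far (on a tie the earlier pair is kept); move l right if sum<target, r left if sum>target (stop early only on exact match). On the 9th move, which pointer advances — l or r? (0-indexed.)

l

[0,13] -7+37=30 d=16 * → l++
[1,13] 2+37=39 d=7 * → l++
[2,13] 5+37=42 d=4 * → l++
[3,13] 16+37=53 d=7 → r--
[3,12] 16+34=50 d=4 → r--
[3,11] 16+33=49 d=3 * → r--
[3,10] 16+31=47 d=1 * → r--
[3,9] 16+27=43 d=3 → l++
[4,9] 17+27=44 d=2 → l++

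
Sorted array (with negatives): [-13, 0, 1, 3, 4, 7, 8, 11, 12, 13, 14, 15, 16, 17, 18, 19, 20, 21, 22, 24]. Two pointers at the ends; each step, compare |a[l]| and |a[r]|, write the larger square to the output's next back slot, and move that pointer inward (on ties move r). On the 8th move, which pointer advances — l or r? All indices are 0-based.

r

l=0 r=19: |-13|<=|24| out[19]=576, r--
l=0 r=18: |-13|<=|22| out[18]=484, r--
l=0 r=17: |-13|<=|21| out[17]=441, r--
l=0 r=16: |-13|<=|20| out[16]=400, r--
l=0 r=15: |-13|<=|19| out[15]=361, r--
l=0 r=14: |-13|<=|18| out[14]=324, r--
l=0 r=13: |-13|<=|17| out[13]=289, r--
l=0 r=12: |-13|<=|16| out[12]=256, r--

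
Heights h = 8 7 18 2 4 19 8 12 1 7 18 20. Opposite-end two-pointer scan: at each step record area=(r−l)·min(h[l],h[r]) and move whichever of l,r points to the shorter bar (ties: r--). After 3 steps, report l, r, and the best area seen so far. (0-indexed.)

l=3, r=11, best area=162

[0,11] min(8,20)*11=88 best=88 * → l++
[1,11] min(7,20)*10=70 best=88 → l++
[2,11] min(18,20)*9=162 best=162 * → l++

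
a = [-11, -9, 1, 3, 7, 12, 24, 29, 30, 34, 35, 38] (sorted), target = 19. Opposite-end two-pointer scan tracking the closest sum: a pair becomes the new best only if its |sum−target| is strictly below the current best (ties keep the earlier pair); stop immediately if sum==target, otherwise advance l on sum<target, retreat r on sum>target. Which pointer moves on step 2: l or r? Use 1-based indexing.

r

[1,12] -11+38=27 d=8 * → r--
[1,11] -11+35=24 d=5 * → r--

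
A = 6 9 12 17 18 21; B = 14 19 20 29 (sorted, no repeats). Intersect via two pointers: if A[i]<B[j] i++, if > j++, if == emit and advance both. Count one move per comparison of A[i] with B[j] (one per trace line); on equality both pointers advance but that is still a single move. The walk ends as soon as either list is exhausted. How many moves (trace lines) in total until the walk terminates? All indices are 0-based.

9 moves

[i=0,j=0] 6<14 → i++
[i=1,j=0] 9<14 → i++
[i=2,j=0] 12<14 → i++
[i=3,j=0] 17>14 → j++
[i=3,j=1] 17<19 → i++
[i=4,j=1] 18<19 → i++
[i=5,j=1] 21>19 → j++
[i=5,j=2] 21>20 → j++
[i=5,j=3] 21<29 → i++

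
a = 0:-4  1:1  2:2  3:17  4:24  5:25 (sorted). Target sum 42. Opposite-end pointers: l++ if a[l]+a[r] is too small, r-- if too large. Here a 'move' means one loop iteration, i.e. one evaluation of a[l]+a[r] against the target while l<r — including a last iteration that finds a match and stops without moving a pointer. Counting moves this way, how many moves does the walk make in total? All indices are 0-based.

l=0 r=5: -4+25=21 <42, l++
l=1 r=5: 1+25=26 <42, l++
l=2 r=5: 2+25=27 <42, l++
l=3 r=5: 17+25=42, found

4 moves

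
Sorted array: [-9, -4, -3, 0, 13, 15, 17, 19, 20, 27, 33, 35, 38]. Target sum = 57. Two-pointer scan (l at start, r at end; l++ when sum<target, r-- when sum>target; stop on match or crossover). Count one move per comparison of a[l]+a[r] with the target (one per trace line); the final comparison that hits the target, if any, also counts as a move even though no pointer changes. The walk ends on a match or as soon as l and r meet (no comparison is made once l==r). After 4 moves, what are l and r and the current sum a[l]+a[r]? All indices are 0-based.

l=4, r=12, sum=51

l=0 r=12: -9+38=29 <57, l++
l=1 r=12: -4+38=34 <57, l++
l=2 r=12: -3+38=35 <57, l++
l=3 r=12: 0+38=38 <57, l++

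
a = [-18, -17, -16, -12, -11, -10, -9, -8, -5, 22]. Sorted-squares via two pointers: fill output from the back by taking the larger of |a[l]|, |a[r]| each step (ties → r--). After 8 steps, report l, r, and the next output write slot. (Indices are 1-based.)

[1,10] |-18|<=|22| out[10]=484 → r--
[1,9] |-18|>|-5| out[9]=324 → l++
[2,9] |-17|>|-5| out[8]=289 → l++
[3,9] |-16|>|-5| out[7]=256 → l++
[4,9] |-12|>|-5| out[6]=144 → l++
[5,9] |-11|>|-5| out[5]=121 → l++
[6,9] |-10|>|-5| out[4]=100 → l++
[7,9] |-9|>|-5| out[3]=81 → l++

l=8, r=9, next write slot=2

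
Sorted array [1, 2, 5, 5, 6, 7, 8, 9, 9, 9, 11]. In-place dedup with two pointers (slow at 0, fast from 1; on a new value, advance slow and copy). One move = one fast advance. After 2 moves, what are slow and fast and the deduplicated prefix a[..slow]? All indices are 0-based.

(s=0,f=1) a[fast]=2≠a[slow]=1 write a[1]=2 → slow++,fast++
(s=1,f=2) a[fast]=5≠a[slow]=2 write a[2]=5 → slow++,fast++

slow=2, fast=3, prefix=[1, 2, 5]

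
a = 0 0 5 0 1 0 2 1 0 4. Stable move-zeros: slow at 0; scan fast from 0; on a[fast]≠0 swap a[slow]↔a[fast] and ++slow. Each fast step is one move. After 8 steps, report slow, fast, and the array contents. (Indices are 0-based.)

slow=4, fast=8, a=[5, 1, 2, 1, 0, 0, 0, 0, 0, 4]

slow=0 fast=0: a[fast]=0, fast++
slow=0 fast=1: a[fast]=0, fast++
slow=0 fast=2: a[fast]=5≠0 swap→a[0]=5, slow++,fast++
slow=1 fast=3: a[fast]=0, fast++
slow=1 fast=4: a[fast]=1≠0 swap→a[1]=1, slow++,fast++
slow=2 fast=5: a[fast]=0, fast++
slow=2 fast=6: a[fast]=2≠0 swap→a[2]=2, slow++,fast++
slow=3 fast=7: a[fast]=1≠0 swap→a[3]=1, slow++,fast++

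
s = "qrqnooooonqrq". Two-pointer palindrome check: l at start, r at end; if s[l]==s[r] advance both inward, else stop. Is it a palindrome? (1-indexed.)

palindrome

l=1 r=13: 'q'=='q', l++,r--
l=2 r=12: 'r'=='r', l++,r--
l=3 r=11: 'q'=='q', l++,r--
l=4 r=10: 'n'=='n', l++,r--
l=5 r=9: 'o'=='o', l++,r--
l=6 r=8: 'o'=='o', l++,r--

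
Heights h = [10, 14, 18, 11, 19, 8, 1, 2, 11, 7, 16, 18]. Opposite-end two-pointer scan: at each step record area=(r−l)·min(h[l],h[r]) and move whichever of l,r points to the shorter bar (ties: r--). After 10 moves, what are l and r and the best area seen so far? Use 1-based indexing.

[1,12] min(10,18)*11=110 best=110 * → l++
[2,12] min(14,18)*10=140 best=140 * → l++
[3,12] min(18,18)*9=162 best=162 * → r--
[3,11] min(18,16)*8=128 best=162 → r--
[3,10] min(18,7)*7=49 best=162 → r--
[3,9] min(18,11)*6=66 best=162 → r--
[3,8] min(18,2)*5=10 best=162 → r--
[3,7] min(18,1)*4=4 best=162 → r--
[3,6] min(18,8)*3=24 best=162 → r--
[3,5] min(18,19)*2=36 best=162 → l++

l=4, r=5, best area=162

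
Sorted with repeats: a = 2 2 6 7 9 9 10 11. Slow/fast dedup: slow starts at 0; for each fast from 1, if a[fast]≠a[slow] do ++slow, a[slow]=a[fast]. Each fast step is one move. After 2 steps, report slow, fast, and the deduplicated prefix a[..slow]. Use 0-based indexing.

slow=1, fast=3, prefix=[2, 6]

slow=0 fast=1: a[fast]=2=a[slow] dup, fast++
slow=0 fast=2: a[fast]=6≠a[slow]=2 write a[1]=6, slow++,fast++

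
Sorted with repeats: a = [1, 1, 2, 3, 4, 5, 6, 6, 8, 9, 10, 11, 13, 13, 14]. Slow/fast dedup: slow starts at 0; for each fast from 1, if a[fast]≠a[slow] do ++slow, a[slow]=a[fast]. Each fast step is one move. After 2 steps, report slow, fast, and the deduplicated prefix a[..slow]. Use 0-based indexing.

slow=1, fast=3, prefix=[1, 2]

(s=0,f=1) a[fast]=1=a[slow] dup → fast++
(s=0,f=2) a[fast]=2≠a[slow]=1 write a[1]=2 → slow++,fast++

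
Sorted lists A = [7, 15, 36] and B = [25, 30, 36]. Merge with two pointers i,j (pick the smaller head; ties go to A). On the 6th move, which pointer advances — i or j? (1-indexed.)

[i=1,j=1] A[i]=7<=B[j]=25 take 7 → i++
[i=2,j=1] A[i]=15<=B[j]=25 take 15 → i++
[i=3,j=1] A[i]=36>B[j]=25 take 25 → j++
[i=3,j=2] A[i]=36>B[j]=30 take 30 → j++
[i=3,j=3] A[i]=36<=B[j]=36 take 36 → i++
[i=4,j=3] A done, take B[j]=36 → j++

j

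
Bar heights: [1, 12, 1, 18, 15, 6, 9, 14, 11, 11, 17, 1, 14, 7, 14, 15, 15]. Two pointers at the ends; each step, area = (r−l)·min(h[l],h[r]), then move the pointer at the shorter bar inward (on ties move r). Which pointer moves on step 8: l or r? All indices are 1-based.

r

l=1 r=17: min(1,15)*16=16 best=16 *, l++
l=2 r=17: min(12,15)*15=180 best=180 *, l++
l=3 r=17: min(1,15)*14=14 best=180, l++
l=4 r=17: min(18,15)*13=195 best=195 *, r--
l=4 r=16: min(18,15)*12=180 best=195, r--
l=4 r=15: min(18,14)*11=154 best=195, r--
l=4 r=14: min(18,7)*10=70 best=195, r--
l=4 r=13: min(18,14)*9=126 best=195, r--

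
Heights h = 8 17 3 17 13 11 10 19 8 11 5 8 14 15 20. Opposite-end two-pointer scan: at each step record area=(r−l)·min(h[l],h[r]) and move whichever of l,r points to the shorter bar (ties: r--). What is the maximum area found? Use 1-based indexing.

max area = 221

l=1 r=15: min(8,20)*14=112 best=112 *, l++
l=2 r=15: min(17,20)*13=221 best=221 *, l++
l=3 r=15: min(3,20)*12=36 best=221, l++
l=4 r=15: min(17,20)*11=187 best=221, l++
l=5 r=15: min(13,20)*10=130 best=221, l++
l=6 r=15: min(11,20)*9=99 best=221, l++
l=7 r=15: min(10,20)*8=80 best=221, l++
l=8 r=15: min(19,20)*7=133 best=221, l++
l=9 r=15: min(8,20)*6=48 best=221, l++
l=10 r=15: min(11,20)*5=55 best=221, l++
l=11 r=15: min(5,20)*4=20 best=221, l++
l=12 r=15: min(8,20)*3=24 best=221, l++
l=13 r=15: min(14,20)*2=28 best=221, l++
l=14 r=15: min(15,20)*1=15 best=221, l++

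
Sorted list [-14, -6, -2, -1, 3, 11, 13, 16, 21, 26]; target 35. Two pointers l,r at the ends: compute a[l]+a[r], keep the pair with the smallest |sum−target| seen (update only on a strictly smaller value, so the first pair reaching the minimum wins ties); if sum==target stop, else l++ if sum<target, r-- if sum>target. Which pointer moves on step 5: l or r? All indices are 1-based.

l

[1,10] -14+26=12 d=23 * → l++
[2,10] -6+26=20 d=15 * → l++
[3,10] -2+26=24 d=11 * → l++
[4,10] -1+26=25 d=10 * → l++
[5,10] 3+26=29 d=6 * → l++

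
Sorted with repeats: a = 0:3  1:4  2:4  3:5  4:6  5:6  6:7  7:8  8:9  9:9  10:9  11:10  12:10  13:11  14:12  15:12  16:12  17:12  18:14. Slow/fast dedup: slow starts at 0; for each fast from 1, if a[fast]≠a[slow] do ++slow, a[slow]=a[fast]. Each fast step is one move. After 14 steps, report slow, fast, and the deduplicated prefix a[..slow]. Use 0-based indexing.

slow=0 fast=1: a[fast]=4≠a[slow]=3 write a[1]=4, slow++,fast++
slow=1 fast=2: a[fast]=4=a[slow] dup, fast++
slow=1 fast=3: a[fast]=5≠a[slow]=4 write a[2]=5, slow++,fast++
slow=2 fast=4: a[fast]=6≠a[slow]=5 write a[3]=6, slow++,fast++
slow=3 fast=5: a[fast]=6=a[slow] dup, fast++
slow=3 fast=6: a[fast]=7≠a[slow]=6 write a[4]=7, slow++,fast++
slow=4 fast=7: a[fast]=8≠a[slow]=7 write a[5]=8, slow++,fast++
slow=5 fast=8: a[fast]=9≠a[slow]=8 write a[6]=9, slow++,fast++
slow=6 fast=9: a[fast]=9=a[slow] dup, fast++
slow=6 fast=10: a[fast]=9=a[slow] dup, fast++
slow=6 fast=11: a[fast]=10≠a[slow]=9 write a[7]=10, slow++,fast++
slow=7 fast=12: a[fast]=10=a[slow] dup, fast++
slow=7 fast=13: a[fast]=11≠a[slow]=10 write a[8]=11, slow++,fast++
slow=8 fast=14: a[fast]=12≠a[slow]=11 write a[9]=12, slow++,fast++

slow=9, fast=15, prefix=[3, 4, 5, 6, 7, 8, 9, 10, 11, 12]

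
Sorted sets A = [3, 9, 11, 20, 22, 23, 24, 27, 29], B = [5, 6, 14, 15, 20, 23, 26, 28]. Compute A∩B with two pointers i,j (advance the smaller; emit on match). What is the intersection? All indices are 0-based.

i=0 j=0: 3<5, i++
i=1 j=0: 9>5, j++
i=1 j=1: 9>6, j++
i=1 j=2: 9<14, i++
i=2 j=2: 11<14, i++
i=3 j=2: 20>14, j++
i=3 j=3: 20>15, j++
i=3 j=4: 20==20 emit, i++,j++
i=4 j=5: 22<23, i++
i=5 j=5: 23==23 emit, i++,j++
i=6 j=6: 24<26, i++
i=7 j=6: 27>26, j++
i=7 j=7: 27<28, i++
i=8 j=7: 29>28, j++

intersection = [20, 23]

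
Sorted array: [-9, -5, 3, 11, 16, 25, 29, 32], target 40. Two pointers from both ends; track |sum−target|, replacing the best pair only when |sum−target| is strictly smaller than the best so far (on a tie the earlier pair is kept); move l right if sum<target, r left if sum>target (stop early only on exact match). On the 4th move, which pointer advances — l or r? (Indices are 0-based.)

r

[0,7] -9+32=23 d=17 * → l++
[1,7] -5+32=27 d=13 * → l++
[2,7] 3+32=35 d=5 * → l++
[3,7] 11+32=43 d=3 * → r--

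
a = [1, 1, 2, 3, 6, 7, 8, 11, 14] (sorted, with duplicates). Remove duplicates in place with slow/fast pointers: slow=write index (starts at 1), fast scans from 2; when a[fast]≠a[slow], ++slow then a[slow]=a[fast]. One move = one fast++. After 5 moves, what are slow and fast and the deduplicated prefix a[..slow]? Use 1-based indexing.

(s=1,f=2) a[fast]=1=a[slow] dup → fast++
(s=1,f=3) a[fast]=2≠a[slow]=1 write a[2]=2 → slow++,fast++
(s=2,f=4) a[fast]=3≠a[slow]=2 write a[3]=3 → slow++,fast++
(s=3,f=5) a[fast]=6≠a[slow]=3 write a[4]=6 → slow++,fast++
(s=4,f=6) a[fast]=7≠a[slow]=6 write a[5]=7 → slow++,fast++

slow=5, fast=7, prefix=[1, 2, 3, 6, 7]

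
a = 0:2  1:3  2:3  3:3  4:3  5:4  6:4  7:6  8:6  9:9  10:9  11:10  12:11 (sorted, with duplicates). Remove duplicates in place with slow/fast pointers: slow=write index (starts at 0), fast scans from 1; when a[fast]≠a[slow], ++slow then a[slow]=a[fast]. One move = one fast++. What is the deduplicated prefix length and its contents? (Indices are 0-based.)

slow=0 fast=1: a[fast]=3≠a[slow]=2 write a[1]=3, slow++,fast++
slow=1 fast=2: a[fast]=3=a[slow] dup, fast++
slow=1 fast=3: a[fast]=3=a[slow] dup, fast++
slow=1 fast=4: a[fast]=3=a[slow] dup, fast++
slow=1 fast=5: a[fast]=4≠a[slow]=3 write a[2]=4, slow++,fast++
slow=2 fast=6: a[fast]=4=a[slow] dup, fast++
slow=2 fast=7: a[fast]=6≠a[slow]=4 write a[3]=6, slow++,fast++
slow=3 fast=8: a[fast]=6=a[slow] dup, fast++
slow=3 fast=9: a[fast]=9≠a[slow]=6 write a[4]=9, slow++,fast++
slow=4 fast=10: a[fast]=9=a[slow] dup, fast++
slow=4 fast=11: a[fast]=10≠a[slow]=9 write a[5]=10, slow++,fast++
slow=5 fast=12: a[fast]=11≠a[slow]=10 write a[6]=11, slow++,fast++

length 7; prefix = [2, 3, 4, 6, 9, 10, 11]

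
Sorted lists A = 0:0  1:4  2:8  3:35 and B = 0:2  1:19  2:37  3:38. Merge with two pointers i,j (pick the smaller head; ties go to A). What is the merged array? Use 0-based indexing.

[i=0,j=0] A[i]=0<=B[j]=2 take 0 → i++
[i=1,j=0] A[i]=4>B[j]=2 take 2 → j++
[i=1,j=1] A[i]=4<=B[j]=19 take 4 → i++
[i=2,j=1] A[i]=8<=B[j]=19 take 8 → i++
[i=3,j=1] A[i]=35>B[j]=19 take 19 → j++
[i=3,j=2] A[i]=35<=B[j]=37 take 35 → i++
[i=4,j=2] A done, take B[j]=37 → j++
[i=4,j=3] A done, take B[j]=38 → j++

[0, 2, 4, 8, 19, 35, 37, 38]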